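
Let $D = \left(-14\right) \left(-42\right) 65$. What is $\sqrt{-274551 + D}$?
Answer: $3 i \sqrt{26259} \approx 486.14 i$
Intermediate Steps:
$D = 38220$ ($D = 588 \cdot 65 = 38220$)
$\sqrt{-274551 + D} = \sqrt{-274551 + 38220} = \sqrt{-236331} = 3 i \sqrt{26259}$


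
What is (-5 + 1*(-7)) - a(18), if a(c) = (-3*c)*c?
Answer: 960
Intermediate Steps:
a(c) = -3*c**2
(-5 + 1*(-7)) - a(18) = (-5 + 1*(-7)) - (-3)*18**2 = (-5 - 7) - (-3)*324 = -12 - 1*(-972) = -12 + 972 = 960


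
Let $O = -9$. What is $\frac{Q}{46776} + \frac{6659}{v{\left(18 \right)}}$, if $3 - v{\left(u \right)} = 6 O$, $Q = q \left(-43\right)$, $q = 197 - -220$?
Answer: $\frac{103486439}{888744} \approx 116.44$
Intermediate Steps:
$q = 417$ ($q = 197 + 220 = 417$)
$Q = -17931$ ($Q = 417 \left(-43\right) = -17931$)
$v{\left(u \right)} = 57$ ($v{\left(u \right)} = 3 - 6 \left(-9\right) = 3 - -54 = 3 + 54 = 57$)
$\frac{Q}{46776} + \frac{6659}{v{\left(18 \right)}} = - \frac{17931}{46776} + \frac{6659}{57} = \left(-17931\right) \frac{1}{46776} + 6659 \cdot \frac{1}{57} = - \frac{5977}{15592} + \frac{6659}{57} = \frac{103486439}{888744}$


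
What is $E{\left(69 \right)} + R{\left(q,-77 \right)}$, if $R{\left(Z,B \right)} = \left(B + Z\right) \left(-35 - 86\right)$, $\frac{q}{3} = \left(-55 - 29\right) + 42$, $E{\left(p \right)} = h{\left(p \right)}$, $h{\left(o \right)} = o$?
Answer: $24632$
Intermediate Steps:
$E{\left(p \right)} = p$
$q = -126$ ($q = 3 \left(\left(-55 - 29\right) + 42\right) = 3 \left(-84 + 42\right) = 3 \left(-42\right) = -126$)
$R{\left(Z,B \right)} = - 121 B - 121 Z$ ($R{\left(Z,B \right)} = \left(B + Z\right) \left(-121\right) = - 121 B - 121 Z$)
$E{\left(69 \right)} + R{\left(q,-77 \right)} = 69 - -24563 = 69 + \left(9317 + 15246\right) = 69 + 24563 = 24632$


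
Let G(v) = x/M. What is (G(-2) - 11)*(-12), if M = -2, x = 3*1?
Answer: 150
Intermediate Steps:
x = 3
G(v) = -3/2 (G(v) = 3/(-2) = 3*(-1/2) = -3/2)
(G(-2) - 11)*(-12) = (-3/2 - 11)*(-12) = -25/2*(-12) = 150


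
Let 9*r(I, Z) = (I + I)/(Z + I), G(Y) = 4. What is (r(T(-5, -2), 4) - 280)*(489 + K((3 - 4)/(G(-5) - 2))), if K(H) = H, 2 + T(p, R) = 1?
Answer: -3694037/27 ≈ -1.3682e+5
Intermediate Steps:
T(p, R) = -1 (T(p, R) = -2 + 1 = -1)
r(I, Z) = 2*I/(9*(I + Z)) (r(I, Z) = ((I + I)/(Z + I))/9 = ((2*I)/(I + Z))/9 = (2*I/(I + Z))/9 = 2*I/(9*(I + Z)))
(r(T(-5, -2), 4) - 280)*(489 + K((3 - 4)/(G(-5) - 2))) = ((2/9)*(-1)/(-1 + 4) - 280)*(489 + (3 - 4)/(4 - 2)) = ((2/9)*(-1)/3 - 280)*(489 - 1/2) = ((2/9)*(-1)*(1/3) - 280)*(489 - 1*1/2) = (-2/27 - 280)*(489 - 1/2) = -7562/27*977/2 = -3694037/27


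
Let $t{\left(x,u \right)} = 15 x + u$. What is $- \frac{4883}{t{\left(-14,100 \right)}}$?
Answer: $\frac{4883}{110} \approx 44.391$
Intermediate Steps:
$t{\left(x,u \right)} = u + 15 x$
$- \frac{4883}{t{\left(-14,100 \right)}} = - \frac{4883}{100 + 15 \left(-14\right)} = - \frac{4883}{100 - 210} = - \frac{4883}{-110} = \left(-4883\right) \left(- \frac{1}{110}\right) = \frac{4883}{110}$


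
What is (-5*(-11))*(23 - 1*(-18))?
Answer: 2255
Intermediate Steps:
(-5*(-11))*(23 - 1*(-18)) = 55*(23 + 18) = 55*41 = 2255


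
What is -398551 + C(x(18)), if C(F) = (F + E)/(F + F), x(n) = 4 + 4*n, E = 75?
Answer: -60579601/152 ≈ -3.9855e+5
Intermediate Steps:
C(F) = (75 + F)/(2*F) (C(F) = (F + 75)/(F + F) = (75 + F)/((2*F)) = (75 + F)*(1/(2*F)) = (75 + F)/(2*F))
-398551 + C(x(18)) = -398551 + (75 + (4 + 4*18))/(2*(4 + 4*18)) = -398551 + (75 + (4 + 72))/(2*(4 + 72)) = -398551 + (½)*(75 + 76)/76 = -398551 + (½)*(1/76)*151 = -398551 + 151/152 = -60579601/152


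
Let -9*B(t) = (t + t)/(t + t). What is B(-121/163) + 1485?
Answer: 13364/9 ≈ 1484.9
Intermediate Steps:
B(t) = -1/9 (B(t) = -(t + t)/(9*(t + t)) = -2*t/(9*(2*t)) = -2*t*1/(2*t)/9 = -1/9*1 = -1/9)
B(-121/163) + 1485 = -1/9 + 1485 = 13364/9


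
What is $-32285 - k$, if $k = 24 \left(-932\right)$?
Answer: $-9917$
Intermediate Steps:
$k = -22368$
$-32285 - k = -32285 - -22368 = -32285 + 22368 = -9917$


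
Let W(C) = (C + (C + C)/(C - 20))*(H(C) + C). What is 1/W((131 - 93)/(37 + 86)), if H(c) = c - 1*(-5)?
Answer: 18321219/28568704 ≈ 0.64130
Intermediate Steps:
H(c) = 5 + c (H(c) = c + 5 = 5 + c)
W(C) = (5 + 2*C)*(C + 2*C/(-20 + C)) (W(C) = (C + (C + C)/(C - 20))*((5 + C) + C) = (C + (2*C)/(-20 + C))*(5 + 2*C) = (C + 2*C/(-20 + C))*(5 + 2*C) = (5 + 2*C)*(C + 2*C/(-20 + C)))
1/W((131 - 93)/(37 + 86)) = 1/(((131 - 93)/(37 + 86))*(-90 - 31*(131 - 93)/(37 + 86) + 2*((131 - 93)/(37 + 86))²)/(-20 + (131 - 93)/(37 + 86))) = 1/((38/123)*(-90 - 1178/123 + 2*(38/123)²)/(-20 + 38/123)) = 1/((38*(1/123))*(-90 - 1178/123 + 2*(38*(1/123))²)/(-20 + 38*(1/123))) = 1/(38*(-90 - 31*38/123 + 2*(38/123)²)/(123*(-20 + 38/123))) = 1/(38*(-90 - 1178/123 + 2*(1444/15129))/(123*(-2422/123))) = 1/((38/123)*(-123/2422)*(-90 - 1178/123 + 2888/15129)) = 1/((38/123)*(-123/2422)*(-1503616/15129)) = 1/(28568704/18321219) = 18321219/28568704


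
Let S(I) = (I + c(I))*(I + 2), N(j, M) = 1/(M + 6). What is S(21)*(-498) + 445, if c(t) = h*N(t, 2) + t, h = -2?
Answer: -955519/2 ≈ -4.7776e+5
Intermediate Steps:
N(j, M) = 1/(6 + M)
c(t) = -¼ + t (c(t) = -2/(6 + 2) + t = -2/8 + t = -2*⅛ + t = -¼ + t)
S(I) = (2 + I)*(-¼ + 2*I) (S(I) = (I + (-¼ + I))*(I + 2) = (-¼ + 2*I)*(2 + I) = (2 + I)*(-¼ + 2*I))
S(21)*(-498) + 445 = (-½ + 2*21² + (15/4)*21)*(-498) + 445 = (-½ + 2*441 + 315/4)*(-498) + 445 = (-½ + 882 + 315/4)*(-498) + 445 = (3841/4)*(-498) + 445 = -956409/2 + 445 = -955519/2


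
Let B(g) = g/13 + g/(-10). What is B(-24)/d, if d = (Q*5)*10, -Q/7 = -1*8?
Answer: 9/45500 ≈ 0.00019780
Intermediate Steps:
Q = 56 (Q = -(-7)*8 = -7*(-8) = 56)
d = 2800 (d = (56*5)*10 = 280*10 = 2800)
B(g) = -3*g/130 (B(g) = g*(1/13) + g*(-1/10) = g/13 - g/10 = -3*g/130)
B(-24)/d = -3/130*(-24)/2800 = (36/65)*(1/2800) = 9/45500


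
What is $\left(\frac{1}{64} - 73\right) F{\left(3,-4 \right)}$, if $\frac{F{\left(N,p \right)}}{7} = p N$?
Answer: $\frac{98091}{16} \approx 6130.7$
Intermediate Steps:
$F{\left(N,p \right)} = 7 N p$ ($F{\left(N,p \right)} = 7 p N = 7 N p$)
$\left(\frac{1}{64} - 73\right) F{\left(3,-4 \right)} = \left(\frac{1}{64} - 73\right) 7 \cdot 3 \left(-4\right) = \left(\frac{1}{64} - 73\right) \left(-84\right) = \left(- \frac{4671}{64}\right) \left(-84\right) = \frac{98091}{16}$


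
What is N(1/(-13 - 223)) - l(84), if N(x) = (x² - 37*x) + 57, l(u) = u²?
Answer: -389807571/55696 ≈ -6998.8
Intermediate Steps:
N(x) = 57 + x² - 37*x
N(1/(-13 - 223)) - l(84) = (57 + (1/(-13 - 223))² - 37/(-13 - 223)) - 1*84² = (57 + (1/(-236))² - 37/(-236)) - 1*7056 = (57 + (-1/236)² - 37*(-1/236)) - 7056 = (57 + 1/55696 + 37/236) - 7056 = 3183405/55696 - 7056 = -389807571/55696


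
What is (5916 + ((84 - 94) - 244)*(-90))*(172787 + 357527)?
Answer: 15260315664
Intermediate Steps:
(5916 + ((84 - 94) - 244)*(-90))*(172787 + 357527) = (5916 + (-10 - 244)*(-90))*530314 = (5916 - 254*(-90))*530314 = (5916 + 22860)*530314 = 28776*530314 = 15260315664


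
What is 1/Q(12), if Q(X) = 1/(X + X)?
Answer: 24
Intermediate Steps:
Q(X) = 1/(2*X)
1/Q(12) = 1/((½)/12) = 1/((½)*(1/12)) = 1/(1/24) = 24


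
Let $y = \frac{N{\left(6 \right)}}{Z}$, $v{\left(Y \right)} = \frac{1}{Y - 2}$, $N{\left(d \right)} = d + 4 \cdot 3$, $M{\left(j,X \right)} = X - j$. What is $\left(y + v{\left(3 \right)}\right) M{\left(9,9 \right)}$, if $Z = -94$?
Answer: $0$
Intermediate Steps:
$N{\left(d \right)} = 12 + d$ ($N{\left(d \right)} = d + 12 = 12 + d$)
$v{\left(Y \right)} = \frac{1}{-2 + Y}$
$y = - \frac{9}{47}$ ($y = \frac{12 + 6}{-94} = 18 \left(- \frac{1}{94}\right) = - \frac{9}{47} \approx -0.19149$)
$\left(y + v{\left(3 \right)}\right) M{\left(9,9 \right)} = \left(- \frac{9}{47} + \frac{1}{-2 + 3}\right) \left(9 - 9\right) = \left(- \frac{9}{47} + 1^{-1}\right) \left(9 - 9\right) = \left(- \frac{9}{47} + 1\right) 0 = \frac{38}{47} \cdot 0 = 0$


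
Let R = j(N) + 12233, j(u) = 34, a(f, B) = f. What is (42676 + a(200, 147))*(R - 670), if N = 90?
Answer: 497232972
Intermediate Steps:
R = 12267 (R = 34 + 12233 = 12267)
(42676 + a(200, 147))*(R - 670) = (42676 + 200)*(12267 - 670) = 42876*11597 = 497232972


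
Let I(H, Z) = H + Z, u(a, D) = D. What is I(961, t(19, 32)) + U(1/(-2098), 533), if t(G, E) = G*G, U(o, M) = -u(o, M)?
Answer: 789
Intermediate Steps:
U(o, M) = -M
t(G, E) = G**2
I(961, t(19, 32)) + U(1/(-2098), 533) = (961 + 19**2) - 1*533 = (961 + 361) - 533 = 1322 - 533 = 789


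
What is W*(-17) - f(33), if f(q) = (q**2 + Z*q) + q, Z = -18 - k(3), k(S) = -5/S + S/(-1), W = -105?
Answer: 1103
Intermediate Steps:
k(S) = -S - 5/S (k(S) = -5/S + S*(-1) = -5/S - S = -S - 5/S)
Z = -40/3 (Z = -18 - (-1*3 - 5/3) = -18 - (-3 - 5*1/3) = -18 - (-3 - 5/3) = -18 - 1*(-14/3) = -18 + 14/3 = -40/3 ≈ -13.333)
f(q) = q**2 - 37*q/3 (f(q) = (q**2 - 40*q/3) + q = q**2 - 37*q/3)
W*(-17) - f(33) = -105*(-17) - 33*(-37 + 3*33)/3 = 1785 - 33*(-37 + 99)/3 = 1785 - 33*62/3 = 1785 - 1*682 = 1785 - 682 = 1103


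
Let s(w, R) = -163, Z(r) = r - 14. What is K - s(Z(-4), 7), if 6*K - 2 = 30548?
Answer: 15764/3 ≈ 5254.7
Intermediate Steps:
Z(r) = -14 + r
K = 15275/3 (K = 1/3 + (1/6)*30548 = 1/3 + 15274/3 = 15275/3 ≈ 5091.7)
K - s(Z(-4), 7) = 15275/3 - 1*(-163) = 15275/3 + 163 = 15764/3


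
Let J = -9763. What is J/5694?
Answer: -751/438 ≈ -1.7146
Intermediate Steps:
J/5694 = -9763/5694 = -9763*1/5694 = -751/438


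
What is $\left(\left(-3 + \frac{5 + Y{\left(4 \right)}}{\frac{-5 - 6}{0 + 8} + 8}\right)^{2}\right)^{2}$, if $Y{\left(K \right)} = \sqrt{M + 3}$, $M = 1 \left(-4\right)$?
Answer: $\frac{195100193}{7890481} - \frac{53681376 i}{7890481} \approx 24.726 - 6.8033 i$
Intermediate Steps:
$M = -4$
$Y{\left(K \right)} = i$ ($Y{\left(K \right)} = \sqrt{-4 + 3} = \sqrt{-1} = i$)
$\left(\left(-3 + \frac{5 + Y{\left(4 \right)}}{\frac{-5 - 6}{0 + 8} + 8}\right)^{2}\right)^{2} = \left(\left(-3 + \frac{5 + i}{\frac{-5 - 6}{0 + 8} + 8}\right)^{2}\right)^{2} = \left(\left(-3 + \frac{5 + i}{- \frac{11}{8} + 8}\right)^{2}\right)^{2} = \left(\left(-3 + \frac{5 + i}{\frac{53}{8}}\right)^{2}\right)^{2} = \left(\left(-3 + \left(5 + i\right) \frac{8}{53}\right)^{2}\right)^{2} = \left(\left(-3 + \left(\frac{40}{53} + \frac{8 i}{53}\right)\right)^{2}\right)^{2} = \left(\left(- \frac{119}{53} + \frac{8 i}{53}\right)^{2}\right)^{2} = \left(- \frac{119}{53} + \frac{8 i}{53}\right)^{4}$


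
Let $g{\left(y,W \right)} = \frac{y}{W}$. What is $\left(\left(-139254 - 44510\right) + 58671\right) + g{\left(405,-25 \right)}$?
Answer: $- \frac{625546}{5} \approx -1.2511 \cdot 10^{5}$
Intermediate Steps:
$\left(\left(-139254 - 44510\right) + 58671\right) + g{\left(405,-25 \right)} = \left(\left(-139254 - 44510\right) + 58671\right) + \frac{405}{-25} = \left(-183764 + 58671\right) + 405 \left(- \frac{1}{25}\right) = -125093 - \frac{81}{5} = - \frac{625546}{5}$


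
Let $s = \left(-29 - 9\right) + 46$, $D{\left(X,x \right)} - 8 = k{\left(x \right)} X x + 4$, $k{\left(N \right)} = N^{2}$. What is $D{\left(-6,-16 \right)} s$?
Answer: $196704$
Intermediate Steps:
$D{\left(X,x \right)} = 12 + X x^{3}$ ($D{\left(X,x \right)} = 8 + \left(x^{2} X x + 4\right) = 8 + \left(X x^{2} x + 4\right) = 8 + \left(X x^{3} + 4\right) = 8 + \left(4 + X x^{3}\right) = 12 + X x^{3}$)
$s = 8$ ($s = -38 + 46 = 8$)
$D{\left(-6,-16 \right)} s = \left(12 - 6 \left(-16\right)^{3}\right) 8 = \left(12 - -24576\right) 8 = \left(12 + 24576\right) 8 = 24588 \cdot 8 = 196704$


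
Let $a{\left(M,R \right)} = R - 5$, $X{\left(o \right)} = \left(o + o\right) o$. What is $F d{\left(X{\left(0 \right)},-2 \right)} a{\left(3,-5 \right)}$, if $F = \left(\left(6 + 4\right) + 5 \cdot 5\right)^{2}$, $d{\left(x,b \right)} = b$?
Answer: $24500$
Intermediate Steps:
$X{\left(o \right)} = 2 o^{2}$ ($X{\left(o \right)} = 2 o o = 2 o^{2}$)
$a{\left(M,R \right)} = -5 + R$
$F = 1225$ ($F = \left(10 + 25\right)^{2} = 35^{2} = 1225$)
$F d{\left(X{\left(0 \right)},-2 \right)} a{\left(3,-5 \right)} = 1225 \left(-2\right) \left(-5 - 5\right) = \left(-2450\right) \left(-10\right) = 24500$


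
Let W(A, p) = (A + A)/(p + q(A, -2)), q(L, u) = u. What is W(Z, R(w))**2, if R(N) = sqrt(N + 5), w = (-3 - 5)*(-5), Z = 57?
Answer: 12996/(2 - 3*sqrt(5))**2 ≈ 586.27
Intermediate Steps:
w = 40 (w = -8*(-5) = 40)
R(N) = sqrt(5 + N)
W(A, p) = 2*A/(-2 + p) (W(A, p) = (A + A)/(p - 2) = (2*A)/(-2 + p) = 2*A/(-2 + p))
W(Z, R(w))**2 = (2*57/(-2 + sqrt(5 + 40)))**2 = (2*57/(-2 + sqrt(45)))**2 = (2*57/(-2 + 3*sqrt(5)))**2 = (114/(-2 + 3*sqrt(5)))**2 = 12996/(-2 + 3*sqrt(5))**2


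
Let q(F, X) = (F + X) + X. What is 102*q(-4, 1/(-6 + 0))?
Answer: -442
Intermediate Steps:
q(F, X) = F + 2*X
102*q(-4, 1/(-6 + 0)) = 102*(-4 + 2/(-6 + 0)) = 102*(-4 + 2/(-6)) = 102*(-4 + 2*(-⅙)) = 102*(-4 - ⅓) = 102*(-13/3) = -442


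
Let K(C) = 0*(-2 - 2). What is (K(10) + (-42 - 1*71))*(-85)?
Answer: 9605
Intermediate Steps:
K(C) = 0 (K(C) = 0*(-4) = 0)
(K(10) + (-42 - 1*71))*(-85) = (0 + (-42 - 1*71))*(-85) = (0 + (-42 - 71))*(-85) = (0 - 113)*(-85) = -113*(-85) = 9605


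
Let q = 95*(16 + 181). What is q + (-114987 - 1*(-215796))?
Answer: 119524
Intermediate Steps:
q = 18715 (q = 95*197 = 18715)
q + (-114987 - 1*(-215796)) = 18715 + (-114987 - 1*(-215796)) = 18715 + (-114987 + 215796) = 18715 + 100809 = 119524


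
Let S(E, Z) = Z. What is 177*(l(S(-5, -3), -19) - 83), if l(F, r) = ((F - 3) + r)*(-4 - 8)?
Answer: 38409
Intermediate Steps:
l(F, r) = 36 - 12*F - 12*r (l(F, r) = ((-3 + F) + r)*(-12) = (-3 + F + r)*(-12) = 36 - 12*F - 12*r)
177*(l(S(-5, -3), -19) - 83) = 177*((36 - 12*(-3) - 12*(-19)) - 83) = 177*((36 + 36 + 228) - 83) = 177*(300 - 83) = 177*217 = 38409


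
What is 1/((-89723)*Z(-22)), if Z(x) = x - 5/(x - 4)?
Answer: 26/50872941 ≈ 5.1108e-7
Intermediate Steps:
Z(x) = x - 5/(-4 + x)
1/((-89723)*Z(-22)) = 1/((-89723)*(((-5 + (-22)² - 4*(-22))/(-4 - 22)))) = -(-26/(-5 + 484 + 88))/89723 = -1/(89723*((-1/26*567))) = -1/(89723*(-567/26)) = -1/89723*(-26/567) = 26/50872941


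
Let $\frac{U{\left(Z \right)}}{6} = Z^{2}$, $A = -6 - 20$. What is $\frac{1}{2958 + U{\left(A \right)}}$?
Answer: $\frac{1}{7014} \approx 0.00014257$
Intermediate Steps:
$A = -26$
$U{\left(Z \right)} = 6 Z^{2}$
$\frac{1}{2958 + U{\left(A \right)}} = \frac{1}{2958 + 6 \left(-26\right)^{2}} = \frac{1}{2958 + 6 \cdot 676} = \frac{1}{2958 + 4056} = \frac{1}{7014}$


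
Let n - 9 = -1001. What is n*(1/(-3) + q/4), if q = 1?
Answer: 248/3 ≈ 82.667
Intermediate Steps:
n = -992 (n = 9 - 1001 = -992)
n*(1/(-3) + q/4) = -992*(1/(-3) + 1/4) = -992*(1*(-⅓) + 1*(¼)) = -992*(-⅓ + ¼) = -992*(-1/12) = 248/3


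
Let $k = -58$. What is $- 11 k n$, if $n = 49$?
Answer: $31262$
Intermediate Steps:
$- 11 k n = \left(-11\right) \left(-58\right) 49 = 638 \cdot 49 = 31262$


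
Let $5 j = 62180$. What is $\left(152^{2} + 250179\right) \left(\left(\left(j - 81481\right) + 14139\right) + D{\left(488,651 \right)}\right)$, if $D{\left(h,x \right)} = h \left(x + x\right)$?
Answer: $158632583010$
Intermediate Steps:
$j = 12436$ ($j = \frac{1}{5} \cdot 62180 = 12436$)
$D{\left(h,x \right)} = 2 h x$ ($D{\left(h,x \right)} = h 2 x = 2 h x$)
$\left(152^{2} + 250179\right) \left(\left(\left(j - 81481\right) + 14139\right) + D{\left(488,651 \right)}\right) = \left(152^{2} + 250179\right) \left(\left(\left(12436 - 81481\right) + 14139\right) + 2 \cdot 488 \cdot 651\right) = \left(23104 + 250179\right) \left(\left(-69045 + 14139\right) + 635376\right) = 273283 \left(-54906 + 635376\right) = 273283 \cdot 580470 = 158632583010$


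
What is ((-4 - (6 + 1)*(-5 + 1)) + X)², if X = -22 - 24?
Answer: 484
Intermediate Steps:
X = -46
((-4 - (6 + 1)*(-5 + 1)) + X)² = ((-4 - (6 + 1)*(-5 + 1)) - 46)² = ((-4 - 7*(-4)) - 46)² = ((-4 - 1*(-28)) - 46)² = ((-4 + 28) - 46)² = (24 - 46)² = (-22)² = 484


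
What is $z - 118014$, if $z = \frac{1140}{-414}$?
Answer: $- \frac{8143156}{69} \approx -1.1802 \cdot 10^{5}$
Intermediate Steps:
$z = - \frac{190}{69}$ ($z = 1140 \left(- \frac{1}{414}\right) = - \frac{190}{69} \approx -2.7536$)
$z - 118014 = - \frac{190}{69} - 118014 = - \frac{8143156}{69}$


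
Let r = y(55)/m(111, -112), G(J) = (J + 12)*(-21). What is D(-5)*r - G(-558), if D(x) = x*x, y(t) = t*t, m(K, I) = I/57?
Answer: -5594817/112 ≈ -49954.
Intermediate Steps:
G(J) = -252 - 21*J (G(J) = (12 + J)*(-21) = -252 - 21*J)
m(K, I) = I/57 (m(K, I) = I*(1/57) = I/57)
y(t) = t**2
D(x) = x**2
r = -172425/112 (r = 55**2/(((1/57)*(-112))) = 3025/(-112/57) = 3025*(-57/112) = -172425/112 ≈ -1539.5)
D(-5)*r - G(-558) = (-5)**2*(-172425/112) - (-252 - 21*(-558)) = 25*(-172425/112) - (-252 + 11718) = -4310625/112 - 1*11466 = -4310625/112 - 11466 = -5594817/112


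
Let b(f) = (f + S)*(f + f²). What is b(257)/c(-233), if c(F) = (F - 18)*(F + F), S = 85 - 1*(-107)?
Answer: 14885697/58483 ≈ 254.53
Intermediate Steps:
S = 192 (S = 85 + 107 = 192)
b(f) = (192 + f)*(f + f²) (b(f) = (f + 192)*(f + f²) = (192 + f)*(f + f²))
c(F) = 2*F*(-18 + F) (c(F) = (-18 + F)*(2*F) = 2*F*(-18 + F))
b(257)/c(-233) = (257*(192 + 257² + 193*257))/((2*(-233)*(-18 - 233))) = (257*(192 + 66049 + 49601))/((2*(-233)*(-251))) = (257*115842)/116966 = 29771394*(1/116966) = 14885697/58483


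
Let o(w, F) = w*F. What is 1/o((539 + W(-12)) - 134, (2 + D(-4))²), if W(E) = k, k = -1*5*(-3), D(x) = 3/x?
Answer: 4/2625 ≈ 0.0015238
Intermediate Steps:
k = 15 (k = -5*(-3) = 15)
W(E) = 15
o(w, F) = F*w
1/o((539 + W(-12)) - 134, (2 + D(-4))²) = 1/((2 + 3/(-4))²*((539 + 15) - 134)) = 1/((2 + 3*(-¼))²*(554 - 134)) = 1/((2 - ¾)²*420) = 1/((5/4)²*420) = 1/((25/16)*420) = 1/(2625/4) = 4/2625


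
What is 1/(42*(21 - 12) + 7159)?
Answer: 1/7537 ≈ 0.00013268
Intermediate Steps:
1/(42*(21 - 12) + 7159) = 1/(42*9 + 7159) = 1/(378 + 7159) = 1/7537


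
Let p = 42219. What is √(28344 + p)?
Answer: √70563 ≈ 265.64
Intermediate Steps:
√(28344 + p) = √(28344 + 42219) = √70563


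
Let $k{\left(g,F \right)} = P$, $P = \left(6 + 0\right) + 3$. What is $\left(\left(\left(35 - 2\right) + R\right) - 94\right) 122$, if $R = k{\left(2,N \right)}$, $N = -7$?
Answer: $-6344$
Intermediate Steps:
$P = 9$ ($P = 6 + 3 = 9$)
$k{\left(g,F \right)} = 9$
$R = 9$
$\left(\left(\left(35 - 2\right) + R\right) - 94\right) 122 = \left(\left(\left(35 - 2\right) + 9\right) - 94\right) 122 = \left(\left(33 + 9\right) - 94\right) 122 = \left(42 - 94\right) 122 = \left(-52\right) 122 = -6344$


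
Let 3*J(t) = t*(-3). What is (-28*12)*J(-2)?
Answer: -672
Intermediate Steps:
J(t) = -t (J(t) = (t*(-3))/3 = (-3*t)/3 = -t)
(-28*12)*J(-2) = (-28*12)*(-1*(-2)) = -336*2 = -672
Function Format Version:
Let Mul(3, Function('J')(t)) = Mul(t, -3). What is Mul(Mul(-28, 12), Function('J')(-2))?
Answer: -672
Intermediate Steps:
Function('J')(t) = Mul(-1, t) (Function('J')(t) = Mul(Rational(1, 3), Mul(t, -3)) = Mul(Rational(1, 3), Mul(-3, t)) = Mul(-1, t))
Mul(Mul(-28, 12), Function('J')(-2)) = Mul(Mul(-28, 12), Mul(-1, -2)) = Mul(-336, 2) = -672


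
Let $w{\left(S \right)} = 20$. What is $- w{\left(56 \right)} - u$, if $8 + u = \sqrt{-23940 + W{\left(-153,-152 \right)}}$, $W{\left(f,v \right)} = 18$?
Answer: $-12 - 3 i \sqrt{2658} \approx -12.0 - 154.67 i$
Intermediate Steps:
$u = -8 + 3 i \sqrt{2658}$ ($u = -8 + \sqrt{-23940 + 18} = -8 + \sqrt{-23922} = -8 + 3 i \sqrt{2658} \approx -8.0 + 154.67 i$)
$- w{\left(56 \right)} - u = \left(-1\right) 20 - \left(-8 + 3 i \sqrt{2658}\right) = -20 + \left(8 - 3 i \sqrt{2658}\right) = -12 - 3 i \sqrt{2658}$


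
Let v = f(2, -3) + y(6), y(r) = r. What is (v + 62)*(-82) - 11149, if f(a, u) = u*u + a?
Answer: -17627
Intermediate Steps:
f(a, u) = a + u² (f(a, u) = u² + a = a + u²)
v = 17 (v = (2 + (-3)²) + 6 = (2 + 9) + 6 = 11 + 6 = 17)
(v + 62)*(-82) - 11149 = (17 + 62)*(-82) - 11149 = 79*(-82) - 11149 = -6478 - 11149 = -17627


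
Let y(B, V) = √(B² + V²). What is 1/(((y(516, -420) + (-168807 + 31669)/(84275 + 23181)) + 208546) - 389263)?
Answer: -521679083649760/94275666925476281521 - 34640375808*√3074/94275666925476281521 ≈ -5.5539e-6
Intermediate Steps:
1/(((y(516, -420) + (-168807 + 31669)/(84275 + 23181)) + 208546) - 389263) = 1/(((√(516² + (-420)²) + (-168807 + 31669)/(84275 + 23181)) + 208546) - 389263) = 1/(((√(266256 + 176400) - 137138/107456) + 208546) - 389263) = 1/(((√442656 - 137138*1/107456) + 208546) - 389263) = 1/(((12*√3074 - 68569/53728) + 208546) - 389263) = 1/(((-68569/53728 + 12*√3074) + 208546) - 389263) = 1/((11204690919/53728 + 12*√3074) - 389263) = 1/(-9709631545/53728 + 12*√3074)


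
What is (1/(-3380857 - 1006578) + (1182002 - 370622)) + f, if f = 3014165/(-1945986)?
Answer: 989636799901527577/1219698155130 ≈ 8.1138e+5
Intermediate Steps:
f = -430595/277998 (f = 3014165*(-1/1945986) = -430595/277998 ≈ -1.5489)
(1/(-3380857 - 1006578) + (1182002 - 370622)) + f = (1/(-3380857 - 1006578) + (1182002 - 370622)) - 430595/277998 = (1/(-4387435) + 811380) - 430595/277998 = (-1/4387435 + 811380) - 430595/277998 = 3559877010299/4387435 - 430595/277998 = 989636799901527577/1219698155130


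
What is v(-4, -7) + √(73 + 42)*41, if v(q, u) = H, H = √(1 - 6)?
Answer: 41*√115 + I*√5 ≈ 439.68 + 2.2361*I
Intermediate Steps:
H = I*√5 (H = √(-5) = I*√5 ≈ 2.2361*I)
v(q, u) = I*√5
v(-4, -7) + √(73 + 42)*41 = I*√5 + √(73 + 42)*41 = I*√5 + √115*41 = I*√5 + 41*√115 = 41*√115 + I*√5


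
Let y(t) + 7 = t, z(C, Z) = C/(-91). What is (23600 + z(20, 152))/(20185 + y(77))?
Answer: 429516/368641 ≈ 1.1651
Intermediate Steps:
z(C, Z) = -C/91 (z(C, Z) = C*(-1/91) = -C/91)
y(t) = -7 + t
(23600 + z(20, 152))/(20185 + y(77)) = (23600 - 1/91*20)/(20185 + (-7 + 77)) = (23600 - 20/91)/(20185 + 70) = (2147580/91)/20255 = (2147580/91)*(1/20255) = 429516/368641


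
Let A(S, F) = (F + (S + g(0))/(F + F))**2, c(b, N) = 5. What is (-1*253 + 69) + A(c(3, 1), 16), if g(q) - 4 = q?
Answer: 83025/1024 ≈ 81.079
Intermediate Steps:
g(q) = 4 + q
A(S, F) = (F + (4 + S)/(2*F))**2 (A(S, F) = (F + (S + (4 + 0))/(F + F))**2 = (F + (S + 4)/((2*F)))**2 = (F + (4 + S)*(1/(2*F)))**2 = (F + (4 + S)/(2*F))**2)
(-1*253 + 69) + A(c(3, 1), 16) = (-1*253 + 69) + (1/4)*(4 + 5 + 2*16**2)**2/16**2 = (-253 + 69) + (1/4)*(1/256)*(4 + 5 + 2*256)**2 = -184 + (1/4)*(1/256)*(4 + 5 + 512)**2 = -184 + (1/4)*(1/256)*521**2 = -184 + (1/4)*(1/256)*271441 = -184 + 271441/1024 = 83025/1024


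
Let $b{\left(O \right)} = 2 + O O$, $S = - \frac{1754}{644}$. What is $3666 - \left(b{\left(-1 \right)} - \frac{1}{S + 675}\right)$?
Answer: $\frac{792940921}{216473} \approx 3663.0$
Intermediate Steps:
$S = - \frac{877}{322}$ ($S = \left(-1754\right) \frac{1}{644} = - \frac{877}{322} \approx -2.7236$)
$b{\left(O \right)} = 2 + O^{2}$
$3666 - \left(b{\left(-1 \right)} - \frac{1}{S + 675}\right) = 3666 - \left(\left(2 + \left(-1\right)^{2}\right) - \frac{1}{- \frac{877}{322} + 675}\right) = 3666 - \left(\left(2 + 1\right) - \frac{1}{\frac{216473}{322}}\right) = 3666 - \left(3 - \frac{322}{216473}\right) = 3666 - \frac{649097}{216473} = \frac{792940921}{216473}$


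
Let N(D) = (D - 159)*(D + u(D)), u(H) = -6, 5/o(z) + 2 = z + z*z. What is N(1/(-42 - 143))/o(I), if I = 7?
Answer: 1764783504/171125 ≈ 10313.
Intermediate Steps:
o(z) = 5/(-2 + z + z**2) (o(z) = 5/(-2 + (z + z*z)) = 5/(-2 + (z + z**2)) = 5/(-2 + z + z**2))
N(D) = (-159 + D)*(-6 + D) (N(D) = (D - 159)*(D - 6) = (-159 + D)*(-6 + D))
N(1/(-42 - 143))/o(I) = (954 + (1/(-42 - 143))**2 - 165/(-42 - 143))/((5/(-2 + 7 + 7**2))) = (954 + (1/(-185))**2 - 165/(-185))/((5/(-2 + 7 + 49))) = (954 + (-1/185)**2 - 165*(-1/185))/((5/54)) = (954 + 1/34225 + 33/37)/((5*(1/54))) = 32681176/(34225*(5/54)) = (32681176/34225)*(54/5) = 1764783504/171125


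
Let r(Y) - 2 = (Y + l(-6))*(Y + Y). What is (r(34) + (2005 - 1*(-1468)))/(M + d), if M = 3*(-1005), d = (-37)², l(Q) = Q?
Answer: -5379/1646 ≈ -3.2679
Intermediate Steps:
d = 1369
r(Y) = 2 + 2*Y*(-6 + Y) (r(Y) = 2 + (Y - 6)*(Y + Y) = 2 + (-6 + Y)*(2*Y) = 2 + 2*Y*(-6 + Y))
M = -3015
(r(34) + (2005 - 1*(-1468)))/(M + d) = ((2 - 12*34 + 2*34²) + (2005 - 1*(-1468)))/(-3015 + 1369) = ((2 - 408 + 2*1156) + (2005 + 1468))/(-1646) = ((2 - 408 + 2312) + 3473)*(-1/1646) = (1906 + 3473)*(-1/1646) = 5379*(-1/1646) = -5379/1646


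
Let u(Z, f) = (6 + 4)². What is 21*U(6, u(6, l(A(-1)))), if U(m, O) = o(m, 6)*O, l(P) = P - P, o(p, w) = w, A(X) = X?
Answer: 12600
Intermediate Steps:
l(P) = 0
u(Z, f) = 100 (u(Z, f) = 10² = 100)
U(m, O) = 6*O
21*U(6, u(6, l(A(-1)))) = 21*(6*100) = 21*600 = 12600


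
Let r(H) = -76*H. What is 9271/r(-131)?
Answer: 9271/9956 ≈ 0.93120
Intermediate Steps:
9271/r(-131) = 9271/((-76*(-131))) = 9271/9956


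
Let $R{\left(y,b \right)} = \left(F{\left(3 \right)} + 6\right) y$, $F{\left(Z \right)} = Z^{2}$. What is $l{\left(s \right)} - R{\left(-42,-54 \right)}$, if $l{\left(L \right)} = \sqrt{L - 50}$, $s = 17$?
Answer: $630 + i \sqrt{33} \approx 630.0 + 5.7446 i$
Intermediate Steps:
$l{\left(L \right)} = \sqrt{-50 + L}$
$R{\left(y,b \right)} = 15 y$ ($R{\left(y,b \right)} = \left(3^{2} + 6\right) y = \left(9 + 6\right) y = 15 y$)
$l{\left(s \right)} - R{\left(-42,-54 \right)} = \sqrt{-50 + 17} - 15 \left(-42\right) = \sqrt{-33} - -630 = i \sqrt{33} + 630 = 630 + i \sqrt{33}$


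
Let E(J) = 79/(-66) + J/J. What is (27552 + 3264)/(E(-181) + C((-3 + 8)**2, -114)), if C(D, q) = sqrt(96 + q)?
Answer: -26440128/78577 - 402703488*I*sqrt(2)/78577 ≈ -336.49 - 7247.8*I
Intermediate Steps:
E(J) = -13/66 (E(J) = 79*(-1/66) + 1 = -79/66 + 1 = -13/66)
(27552 + 3264)/(E(-181) + C((-3 + 8)**2, -114)) = (27552 + 3264)/(-13/66 + sqrt(96 - 114)) = 30816/(-13/66 + sqrt(-18)) = 30816/(-13/66 + 3*I*sqrt(2))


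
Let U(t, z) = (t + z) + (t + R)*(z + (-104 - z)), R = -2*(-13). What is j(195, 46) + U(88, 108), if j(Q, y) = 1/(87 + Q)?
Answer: -3288119/282 ≈ -11660.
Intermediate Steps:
R = 26
U(t, z) = -2704 + z - 103*t (U(t, z) = (t + z) + (t + 26)*(z + (-104 - z)) = (t + z) + (26 + t)*(-104) = (t + z) + (-2704 - 104*t) = -2704 + z - 103*t)
j(195, 46) + U(88, 108) = 1/(87 + 195) + (-2704 + 108 - 103*88) = 1/282 + (-2704 + 108 - 9064) = 1/282 - 11660 = -3288119/282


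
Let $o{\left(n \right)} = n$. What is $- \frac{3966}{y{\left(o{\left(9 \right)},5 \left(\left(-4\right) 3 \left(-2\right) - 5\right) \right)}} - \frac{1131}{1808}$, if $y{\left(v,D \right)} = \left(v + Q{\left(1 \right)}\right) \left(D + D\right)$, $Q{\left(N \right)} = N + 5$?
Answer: $- \frac{1732313}{858800} \approx -2.0171$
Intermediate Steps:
$Q{\left(N \right)} = 5 + N$
$y{\left(v,D \right)} = 2 D \left(6 + v\right)$ ($y{\left(v,D \right)} = \left(v + \left(5 + 1\right)\right) \left(D + D\right) = \left(v + 6\right) 2 D = \left(6 + v\right) 2 D = 2 D \left(6 + v\right)$)
$- \frac{3966}{y{\left(o{\left(9 \right)},5 \left(\left(-4\right) 3 \left(-2\right) - 5\right) \right)}} - \frac{1131}{1808} = - \frac{3966}{2 \cdot 5 \left(\left(-4\right) 3 \left(-2\right) - 5\right) \left(6 + 9\right)} - \frac{1131}{1808} = - \frac{3966}{2 \cdot 5 \left(\left(-12\right) \left(-2\right) - 5\right) 15} - \frac{1131}{1808} = - \frac{3966}{2 \cdot 5 \left(24 - 5\right) 15} - \frac{1131}{1808} = - \frac{3966}{2 \cdot 5 \cdot 19 \cdot 15} - \frac{1131}{1808} = - \frac{3966}{2 \cdot 95 \cdot 15} - \frac{1131}{1808} = - \frac{3966}{2850} - \frac{1131}{1808} = \left(-3966\right) \frac{1}{2850} - \frac{1131}{1808} = - \frac{661}{475} - \frac{1131}{1808} = - \frac{1732313}{858800}$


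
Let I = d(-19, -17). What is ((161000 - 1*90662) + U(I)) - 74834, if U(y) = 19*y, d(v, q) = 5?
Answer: -4401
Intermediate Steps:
I = 5
((161000 - 1*90662) + U(I)) - 74834 = ((161000 - 1*90662) + 19*5) - 74834 = ((161000 - 90662) + 95) - 74834 = (70338 + 95) - 74834 = 70433 - 74834 = -4401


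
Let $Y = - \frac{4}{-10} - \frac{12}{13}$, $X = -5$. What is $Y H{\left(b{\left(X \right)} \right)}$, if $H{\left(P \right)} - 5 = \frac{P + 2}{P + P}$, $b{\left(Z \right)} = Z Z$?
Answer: $- \frac{4709}{1625} \approx -2.8978$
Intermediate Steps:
$b{\left(Z \right)} = Z^{2}$
$Y = - \frac{34}{65}$ ($Y = \left(-4\right) \left(- \frac{1}{10}\right) - \frac{12}{13} = \frac{2}{5} - \frac{12}{13} = - \frac{34}{65} \approx -0.52308$)
$H{\left(P \right)} = 5 + \frac{2 + P}{2 P}$ ($H{\left(P \right)} = 5 + \frac{P + 2}{P + P} = 5 + \frac{2 + P}{2 P}$)
$Y H{\left(b{\left(X \right)} \right)} = - \frac{34 \left(\frac{11}{2} + \frac{1}{\left(-5\right)^{2}}\right)}{65} = - \frac{34 \left(\frac{11}{2} + \frac{1}{25}\right)}{65} = \left(- \frac{34}{65}\right) \frac{277}{50} = - \frac{4709}{1625}$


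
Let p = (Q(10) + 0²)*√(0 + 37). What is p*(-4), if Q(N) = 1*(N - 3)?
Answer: -28*√37 ≈ -170.32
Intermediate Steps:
Q(N) = -3 + N (Q(N) = 1*(-3 + N) = -3 + N)
p = 7*√37 (p = ((-3 + 10) + 0²)*√(0 + 37) = (7 + 0)*√37 = 7*√37 ≈ 42.579)
p*(-4) = (7*√37)*(-4) = -28*√37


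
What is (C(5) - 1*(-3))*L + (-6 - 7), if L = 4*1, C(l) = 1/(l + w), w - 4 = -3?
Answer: -⅓ ≈ -0.33333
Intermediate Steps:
w = 1 (w = 4 - 3 = 1)
C(l) = 1/(1 + l) (C(l) = 1/(l + 1) = 1/(1 + l))
L = 4
(C(5) - 1*(-3))*L + (-6 - 7) = (1/(1 + 5) - 1*(-3))*4 + (-6 - 7) = (1/6 + 3)*4 - 13 = (⅙ + 3)*4 - 13 = (19/6)*4 - 13 = 38/3 - 13 = -⅓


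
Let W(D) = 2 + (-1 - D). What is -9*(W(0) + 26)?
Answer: -243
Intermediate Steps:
W(D) = 1 - D
-9*(W(0) + 26) = -9*((1 - 1*0) + 26) = -9*((1 + 0) + 26) = -9*(1 + 26) = -9*27 = -243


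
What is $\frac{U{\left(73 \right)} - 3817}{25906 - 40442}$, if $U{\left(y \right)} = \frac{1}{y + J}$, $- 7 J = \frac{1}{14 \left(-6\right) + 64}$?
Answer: $\frac{39013417}{148572456} \approx 0.26259$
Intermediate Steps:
$J = \frac{1}{140}$ ($J = - \frac{1}{7 \left(14 \left(-6\right) + 64\right)} = - \frac{1}{7 \left(-84 + 64\right)} = - \frac{1}{7 \left(-20\right)} = \left(- \frac{1}{7}\right) \left(- \frac{1}{20}\right) = \frac{1}{140} \approx 0.0071429$)
$U{\left(y \right)} = \frac{1}{\frac{1}{140} + y}$ ($U{\left(y \right)} = \frac{1}{y + \frac{1}{140}} = \frac{1}{\frac{1}{140} + y}$)
$\frac{U{\left(73 \right)} - 3817}{25906 - 40442} = \frac{\frac{140}{1 + 140 \cdot 73} - 3817}{25906 - 40442} = \frac{\frac{140}{1 + 10220} - 3817}{-14536} = \left(\frac{140}{10221} - 3817\right) \left(- \frac{1}{14536}\right) = \left(- \frac{39013417}{10221}\right) \left(- \frac{1}{14536}\right) = \frac{39013417}{148572456}$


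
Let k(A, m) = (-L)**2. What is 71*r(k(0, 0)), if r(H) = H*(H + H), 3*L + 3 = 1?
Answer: 2272/81 ≈ 28.049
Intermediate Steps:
L = -2/3 (L = -1 + (1/3)*1 = -1 + 1/3 = -2/3 ≈ -0.66667)
k(A, m) = 4/9 (k(A, m) = (-1*(-2/3))**2 = (2/3)**2 = 4/9)
r(H) = 2*H**2 (r(H) = H*(2*H) = 2*H**2)
71*r(k(0, 0)) = 71*(2*(4/9)**2) = 71*(2*(16/81)) = 71*(32/81) = 2272/81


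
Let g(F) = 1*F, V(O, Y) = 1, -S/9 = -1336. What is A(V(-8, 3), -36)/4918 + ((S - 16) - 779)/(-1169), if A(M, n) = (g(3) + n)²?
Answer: -53951181/5749142 ≈ -9.3842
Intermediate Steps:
S = 12024 (S = -9*(-1336) = 12024)
g(F) = F
A(M, n) = (3 + n)²
A(V(-8, 3), -36)/4918 + ((S - 16) - 779)/(-1169) = (3 - 36)²/4918 + ((12024 - 16) - 779)/(-1169) = (-33)²*(1/4918) + (12008 - 779)*(-1/1169) = 1089*(1/4918) + 11229*(-1/1169) = 1089/4918 - 11229/1169 = -53951181/5749142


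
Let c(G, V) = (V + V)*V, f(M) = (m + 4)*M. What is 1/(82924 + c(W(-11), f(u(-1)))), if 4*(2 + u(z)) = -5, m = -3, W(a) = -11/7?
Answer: 8/663561 ≈ 1.2056e-5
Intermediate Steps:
W(a) = -11/7 (W(a) = -11*1/7 = -11/7)
u(z) = -13/4 (u(z) = -2 + (1/4)*(-5) = -2 - 5/4 = -13/4)
f(M) = M (f(M) = (-3 + 4)*M = 1*M = M)
c(G, V) = 2*V**2 (c(G, V) = (2*V)*V = 2*V**2)
1/(82924 + c(W(-11), f(u(-1)))) = 1/(82924 + 2*(-13/4)**2) = 1/(82924 + 2*(169/16)) = 1/(82924 + 169/8) = 1/(663561/8) = 8/663561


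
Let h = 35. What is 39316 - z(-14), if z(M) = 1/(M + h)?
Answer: 825635/21 ≈ 39316.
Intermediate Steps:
z(M) = 1/(35 + M) (z(M) = 1/(M + 35) = 1/(35 + M))
39316 - z(-14) = 39316 - 1/(35 - 14) = 39316 - 1/21 = 825635/21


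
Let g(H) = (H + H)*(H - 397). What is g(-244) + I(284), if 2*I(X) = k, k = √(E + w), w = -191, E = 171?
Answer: 312808 + I*√5 ≈ 3.1281e+5 + 2.2361*I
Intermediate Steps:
k = 2*I*√5 (k = √(171 - 191) = √(-20) = 2*I*√5 ≈ 4.4721*I)
I(X) = I*√5 (I(X) = (2*I*√5)/2 = I*√5)
g(H) = 2*H*(-397 + H) (g(H) = (2*H)*(-397 + H) = 2*H*(-397 + H))
g(-244) + I(284) = 2*(-244)*(-397 - 244) + I*√5 = 2*(-244)*(-641) + I*√5 = 312808 + I*√5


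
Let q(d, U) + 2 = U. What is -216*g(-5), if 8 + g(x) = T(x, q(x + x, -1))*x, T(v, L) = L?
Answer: -1512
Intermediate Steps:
q(d, U) = -2 + U
g(x) = -8 - 3*x (g(x) = -8 + (-2 - 1)*x = -8 - 3*x)
-216*g(-5) = -216*(-8 - 3*(-5)) = -216*(-8 + 15) = -216*7 = -1512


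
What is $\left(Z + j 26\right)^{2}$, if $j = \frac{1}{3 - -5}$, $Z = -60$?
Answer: $\frac{51529}{16} \approx 3220.6$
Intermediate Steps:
$j = \frac{1}{8}$ ($j = \frac{1}{3 + 5} = \frac{1}{8} \approx 0.125$)
$\left(Z + j 26\right)^{2} = \left(-60 + \frac{1}{8} \cdot 26\right)^{2} = \left(-60 + \frac{13}{4}\right)^{2} = \left(- \frac{227}{4}\right)^{2} = \frac{51529}{16}$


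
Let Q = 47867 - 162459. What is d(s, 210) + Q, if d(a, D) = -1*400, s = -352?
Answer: -114992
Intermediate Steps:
d(a, D) = -400
Q = -114592
d(s, 210) + Q = -400 - 114592 = -114992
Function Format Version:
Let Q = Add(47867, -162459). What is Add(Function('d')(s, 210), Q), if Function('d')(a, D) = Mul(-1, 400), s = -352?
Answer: -114992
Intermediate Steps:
Function('d')(a, D) = -400
Q = -114592
Add(Function('d')(s, 210), Q) = Add(-400, -114592) = -114992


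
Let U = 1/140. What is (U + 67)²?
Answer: 88003161/19600 ≈ 4490.0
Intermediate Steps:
U = 1/140 ≈ 0.0071429
(U + 67)² = (1/140 + 67)² = (9381/140)² = 88003161/19600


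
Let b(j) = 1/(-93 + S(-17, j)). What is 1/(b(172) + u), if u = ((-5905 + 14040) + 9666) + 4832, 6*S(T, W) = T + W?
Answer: 403/9121093 ≈ 4.4183e-5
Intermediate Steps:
S(T, W) = T/6 + W/6 (S(T, W) = (T + W)/6 = T/6 + W/6)
b(j) = 1/(-575/6 + j/6) (b(j) = 1/(-93 + ((1/6)*(-17) + j/6)) = 1/(-93 + (-17/6 + j/6)) = 1/(-575/6 + j/6))
u = 22633 (u = (8135 + 9666) + 4832 = 17801 + 4832 = 22633)
1/(b(172) + u) = 1/(6/(-575 + 172) + 22633) = 1/(6/(-403) + 22633) = 1/(6*(-1/403) + 22633) = 1/(-6/403 + 22633) = 1/(9121093/403) = 403/9121093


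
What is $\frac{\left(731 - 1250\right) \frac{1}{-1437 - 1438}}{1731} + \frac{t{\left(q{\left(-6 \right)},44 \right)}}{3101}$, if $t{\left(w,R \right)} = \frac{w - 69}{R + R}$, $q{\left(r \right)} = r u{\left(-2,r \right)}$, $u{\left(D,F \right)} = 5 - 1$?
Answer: $- \frac{107065751}{452687081000} \approx -0.00023651$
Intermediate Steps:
$u{\left(D,F \right)} = 4$
$q{\left(r \right)} = 4 r$ ($q{\left(r \right)} = r 4 = 4 r$)
$t{\left(w,R \right)} = \frac{-69 + w}{2 R}$
$\frac{\left(731 - 1250\right) \frac{1}{-1437 - 1438}}{1731} + \frac{t{\left(q{\left(-6 \right)},44 \right)}}{3101} = \frac{\left(731 - 1250\right) \frac{1}{-1437 - 1438}}{1731} + \frac{\frac{1}{2} \cdot \frac{1}{44} \left(-69 + 4 \left(-6\right)\right)}{3101} = - \frac{519}{-2875} \cdot \frac{1}{1731} + \frac{1}{2} \cdot \frac{1}{44} \left(-69 - 24\right) \frac{1}{3101} = \left(-519\right) \left(- \frac{1}{2875}\right) \frac{1}{1731} + \frac{1}{2} \cdot \frac{1}{44} \left(-93\right) \frac{1}{3101} = \frac{519}{2875} \cdot \frac{1}{1731} - \frac{93}{272888} = \frac{173}{1658875} - \frac{93}{272888} = - \frac{107065751}{452687081000}$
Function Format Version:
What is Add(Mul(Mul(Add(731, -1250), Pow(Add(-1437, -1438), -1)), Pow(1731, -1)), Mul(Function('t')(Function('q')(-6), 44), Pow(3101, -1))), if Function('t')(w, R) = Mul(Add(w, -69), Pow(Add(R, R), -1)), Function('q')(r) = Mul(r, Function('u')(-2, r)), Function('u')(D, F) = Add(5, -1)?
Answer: Rational(-107065751, 452687081000) ≈ -0.00023651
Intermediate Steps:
Function('u')(D, F) = 4
Function('q')(r) = Mul(4, r) (Function('q')(r) = Mul(r, 4) = Mul(4, r))
Function('t')(w, R) = Mul(Rational(1, 2), Pow(R, -1), Add(-69, w)) (Function('t')(w, R) = Mul(Add(-69, w), Pow(Mul(2, R), -1)) = Mul(Add(-69, w), Mul(Rational(1, 2), Pow(R, -1))) = Mul(Rational(1, 2), Pow(R, -1), Add(-69, w)))
Add(Mul(Mul(Add(731, -1250), Pow(Add(-1437, -1438), -1)), Pow(1731, -1)), Mul(Function('t')(Function('q')(-6), 44), Pow(3101, -1))) = Add(Mul(Mul(Add(731, -1250), Pow(Add(-1437, -1438), -1)), Pow(1731, -1)), Mul(Mul(Rational(1, 2), Pow(44, -1), Add(-69, Mul(4, -6))), Pow(3101, -1))) = Add(Mul(Mul(-519, Pow(-2875, -1)), Rational(1, 1731)), Mul(Mul(Rational(1, 2), Rational(1, 44), Add(-69, -24)), Rational(1, 3101))) = Add(Mul(Mul(-519, Rational(-1, 2875)), Rational(1, 1731)), Mul(Mul(Rational(1, 2), Rational(1, 44), -93), Rational(1, 3101))) = Add(Mul(Rational(519, 2875), Rational(1, 1731)), Mul(Rational(-93, 88), Rational(1, 3101))) = Add(Rational(173, 1658875), Rational(-93, 272888)) = Rational(-107065751, 452687081000)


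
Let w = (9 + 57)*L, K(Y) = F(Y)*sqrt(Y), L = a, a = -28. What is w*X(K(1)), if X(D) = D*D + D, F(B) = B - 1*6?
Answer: -36960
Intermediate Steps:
F(B) = -6 + B (F(B) = B - 6 = -6 + B)
L = -28
K(Y) = sqrt(Y)*(-6 + Y) (K(Y) = (-6 + Y)*sqrt(Y) = sqrt(Y)*(-6 + Y))
X(D) = D + D**2 (X(D) = D**2 + D = D + D**2)
w = -1848 (w = (9 + 57)*(-28) = 66*(-28) = -1848)
w*X(K(1)) = -1848*sqrt(1)*(-6 + 1)*(1 + sqrt(1)*(-6 + 1)) = -1848*1*(-5)*(1 + 1*(-5)) = -(-9240)*(1 - 5) = -(-9240)*(-4) = -1848*20 = -36960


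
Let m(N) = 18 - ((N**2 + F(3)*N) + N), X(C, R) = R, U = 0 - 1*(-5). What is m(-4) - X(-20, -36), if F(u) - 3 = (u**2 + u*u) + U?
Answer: 146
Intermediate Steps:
U = 5 (U = 0 + 5 = 5)
F(u) = 8 + 2*u**2 (F(u) = 3 + ((u**2 + u*u) + 5) = 3 + ((u**2 + u**2) + 5) = 3 + (2*u**2 + 5) = 3 + (5 + 2*u**2) = 8 + 2*u**2)
m(N) = 18 - N**2 - 27*N (m(N) = 18 - ((N**2 + (8 + 2*3**2)*N) + N) = 18 - ((N**2 + (8 + 2*9)*N) + N) = 18 - ((N**2 + (8 + 18)*N) + N) = 18 - ((N**2 + 26*N) + N) = 18 - (N**2 + 27*N) = 18 + (-N**2 - 27*N) = 18 - N**2 - 27*N)
m(-4) - X(-20, -36) = (18 - 1*(-4)**2 - 27*(-4)) - 1*(-36) = (18 - 1*16 + 108) + 36 = (18 - 16 + 108) + 36 = 110 + 36 = 146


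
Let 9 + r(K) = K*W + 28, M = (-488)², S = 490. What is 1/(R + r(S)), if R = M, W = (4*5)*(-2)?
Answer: 1/218563 ≈ 4.5753e-6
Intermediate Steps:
W = -40 (W = 20*(-2) = -40)
M = 238144
R = 238144
r(K) = 19 - 40*K (r(K) = -9 + (K*(-40) + 28) = -9 + (-40*K + 28) = -9 + (28 - 40*K) = 19 - 40*K)
1/(R + r(S)) = 1/(238144 + (19 - 40*490)) = 1/(238144 + (19 - 19600)) = 1/(238144 - 19581) = 1/218563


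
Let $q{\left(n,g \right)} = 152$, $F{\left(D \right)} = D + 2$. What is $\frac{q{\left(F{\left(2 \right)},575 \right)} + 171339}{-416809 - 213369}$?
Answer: $- \frac{171491}{630178} \approx -0.27213$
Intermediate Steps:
$F{\left(D \right)} = 2 + D$
$\frac{q{\left(F{\left(2 \right)},575 \right)} + 171339}{-416809 - 213369} = \frac{152 + 171339}{-416809 - 213369} = \frac{171491}{-630178} = 171491 \left(- \frac{1}{630178}\right) = - \frac{171491}{630178}$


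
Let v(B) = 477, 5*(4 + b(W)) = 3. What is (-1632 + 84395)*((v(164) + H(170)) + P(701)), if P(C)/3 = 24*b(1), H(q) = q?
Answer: 166436393/5 ≈ 3.3287e+7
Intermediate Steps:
b(W) = -17/5 (b(W) = -4 + (1/5)*3 = -4 + 3/5 = -17/5)
P(C) = -1224/5 (P(C) = 3*(24*(-17/5)) = 3*(-408/5) = -1224/5)
(-1632 + 84395)*((v(164) + H(170)) + P(701)) = (-1632 + 84395)*((477 + 170) - 1224/5) = 82763*(647 - 1224/5) = 82763*(2011/5) = 166436393/5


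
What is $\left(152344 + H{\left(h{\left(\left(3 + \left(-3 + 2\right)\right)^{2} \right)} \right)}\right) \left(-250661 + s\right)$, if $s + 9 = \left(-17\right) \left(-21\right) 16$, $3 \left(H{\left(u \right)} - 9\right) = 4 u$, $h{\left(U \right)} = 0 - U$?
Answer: $- \frac{111956339194}{3} \approx -3.7319 \cdot 10^{10}$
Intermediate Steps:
$h{\left(U \right)} = - U$
$H{\left(u \right)} = 9 + \frac{4 u}{3}$
$s = 5703$ ($s = -9 + \left(-17\right) \left(-21\right) 16 = -9 + 357 \cdot 16 = -9 + 5712 = 5703$)
$\left(152344 + H{\left(h{\left(\left(3 + \left(-3 + 2\right)\right)^{2} \right)} \right)}\right) \left(-250661 + s\right) = \left(152344 + \left(9 + \frac{4 \left(- \left(3 + \left(-3 + 2\right)\right)^{2}\right)}{3}\right)\right) \left(-250661 + 5703\right) = \left(152344 + \left(9 + \frac{4 \left(- \left(3 - 1\right)^{2}\right)}{3}\right)\right) \left(-244958\right) = \left(152344 + \left(9 + \frac{4 \left(- 2^{2}\right)}{3}\right)\right) \left(-244958\right) = \left(152344 + \left(9 + \frac{4 \left(\left(-1\right) 4\right)}{3}\right)\right) \left(-244958\right) = \left(152344 + \left(9 + \frac{4}{3} \left(-4\right)\right)\right) \left(-244958\right) = \left(152344 + \left(9 - \frac{16}{3}\right)\right) \left(-244958\right) = \left(152344 + \frac{11}{3}\right) \left(-244958\right) = \frac{457043}{3} \left(-244958\right) = - \frac{111956339194}{3}$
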